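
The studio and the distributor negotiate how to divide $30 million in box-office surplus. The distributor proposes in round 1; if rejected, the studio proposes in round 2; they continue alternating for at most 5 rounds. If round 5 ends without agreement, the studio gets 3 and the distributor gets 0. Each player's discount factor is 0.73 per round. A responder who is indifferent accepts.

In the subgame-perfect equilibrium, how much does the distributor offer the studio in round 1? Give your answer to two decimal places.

Round 5 (the distributor proposes): the studio gets 3 if talks fail, so the distributor offers 3 and keeps 27.
Round 4 (the studio proposes): the distributor can get 27 next round, worth 0.73 × 27 = 19.71 now, so the studio offers 19.71, keeping 10.29.
Round 3 (the distributor proposes): the studio can get 10.29 next round, worth 0.73 × 10.29 = 7.5117 now, so the distributor offers 7.5117, keeping 22.4883.
Round 2 (the studio proposes): the distributor can get 22.4883 next round, worth 0.73 × 22.4883 = 16.416459 now, so the studio offers 16.416459, keeping 13.583541.
Round 1 (the distributor proposes): the studio can get 13.583541 next round, worth 0.73 × 13.583541 = 9.91598493 now; the distributor offers that and keeps 20.08401507.

9.92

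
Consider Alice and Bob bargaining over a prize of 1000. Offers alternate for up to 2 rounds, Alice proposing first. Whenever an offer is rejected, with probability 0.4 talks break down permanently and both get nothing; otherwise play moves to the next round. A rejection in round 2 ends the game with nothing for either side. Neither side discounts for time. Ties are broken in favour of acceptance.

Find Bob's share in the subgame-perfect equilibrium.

Round 2 (Bob proposes): rejection yields 0 for Alice; Bob offers 0 and keeps 1000.
Round 1 (Alice proposes): rejecting gives Bob an expected 0.6 × 1000 = 600; Alice offers that and keeps 400.

600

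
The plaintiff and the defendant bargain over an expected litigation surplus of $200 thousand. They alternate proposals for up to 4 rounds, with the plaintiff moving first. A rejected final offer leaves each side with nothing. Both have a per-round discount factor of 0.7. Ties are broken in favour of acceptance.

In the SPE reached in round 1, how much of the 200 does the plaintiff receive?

Work backward from the last round.
Round 4 (the defendant proposes): rejection yields 0 for the plaintiff; the defendant offers 0 and keeps 200.
Round 3 (the plaintiff proposes): the defendant can get 200 next round, worth 0.7 × 200 = 140 now, so the plaintiff offers 140, keeping 60.
Round 2 (the defendant proposes): the plaintiff can get 60 next round, worth 0.7 × 60 = 42 now. The defendant offers 42 and keeps 200 − 42 = 158.
Round 1 (the plaintiff proposes): the defendant can get 158 next round, worth 0.7 × 158 = 110.6 now, so the plaintiff offers 110.6, keeping 89.4.

89.4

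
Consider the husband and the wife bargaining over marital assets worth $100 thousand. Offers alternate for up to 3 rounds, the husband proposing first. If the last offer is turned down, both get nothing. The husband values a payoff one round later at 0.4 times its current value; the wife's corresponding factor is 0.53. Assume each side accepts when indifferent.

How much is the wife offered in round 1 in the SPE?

31.8

Work backward from the last round.
Round 3 (the husband proposes): rejection yields 0 for the wife; the husband offers 0 and keeps 100.
Round 2 (the wife proposes): the husband can get 100 next round, worth 0.4 × 100 = 40 now; the wife offers that and keeps 60.
Round 1 (the husband proposes): the wife can get 60 next round, worth 0.53 × 60 = 31.8 now, so the husband offers 31.8, keeping 68.2.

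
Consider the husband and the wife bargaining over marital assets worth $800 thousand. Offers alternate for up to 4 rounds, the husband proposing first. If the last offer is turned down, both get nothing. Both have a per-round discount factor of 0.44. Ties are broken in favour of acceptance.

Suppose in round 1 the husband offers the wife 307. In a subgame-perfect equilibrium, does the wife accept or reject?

Round 4 (the wife proposes): the husband will accept anything ≥ 0, so the wife offers 0 and keeps 800.
Round 3 (the husband proposes): the wife can get 800 next round, worth 0.44 × 800 = 352 now. The husband offers 352 and keeps 800 − 352 = 448.
Round 2 (the wife proposes): the husband can get 448 next round, worth 0.44 × 448 = 197.12 now. The wife offers 197.12 and keeps 800 − 197.12 = 602.88.
So by rejecting in round 1, the wife gets 602.88 next round, worth 0.44 × 602.88 = 265.2672 now.
Offer 307 ≥ 265.2672, so the wife accepts.

Accept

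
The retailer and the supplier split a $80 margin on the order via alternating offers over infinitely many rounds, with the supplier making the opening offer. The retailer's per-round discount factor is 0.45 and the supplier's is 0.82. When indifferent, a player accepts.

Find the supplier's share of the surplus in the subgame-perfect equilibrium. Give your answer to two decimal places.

Let x be the supplier's share when the supplier proposes and y be the retailer's share when the retailer proposes.
The retailer accepts iff offered ≥ 0.45·y, so x = 80 − 0.45y. Symmetrically y = 80 − 0.82x.
Substituting: x = 80 − 0.45(80 − 0.82x), giving x(1 − 0.82·0.45) = 80(1 − 0.45).
So x = 80 × 0.55 / 0.631 ≈ 69.7306, and the retailer receives 80 − x ≈ 10.2694.

69.73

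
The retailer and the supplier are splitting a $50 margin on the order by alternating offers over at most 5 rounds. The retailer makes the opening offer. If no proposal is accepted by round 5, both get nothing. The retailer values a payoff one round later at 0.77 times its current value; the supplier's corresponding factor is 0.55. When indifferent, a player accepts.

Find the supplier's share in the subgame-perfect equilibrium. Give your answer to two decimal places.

Round 5 (the retailer proposes): the supplier will accept anything ≥ 0, so the retailer offers 0 and keeps 50.
Round 4 (the supplier proposes): the retailer can get 50 next round, worth 0.77 × 50 = 38.5 now. The supplier offers 38.5 and keeps 50 − 38.5 = 11.5.
Round 3 (the retailer proposes): the supplier can get 11.5 next round, worth 0.55 × 11.5 = 6.325 now. The retailer offers 6.325 and keeps 50 − 6.325 = 43.675.
Round 2 (the supplier proposes): the retailer can get 43.675 next round, worth 0.77 × 43.675 = 33.62975 now, so the supplier offers 33.62975, keeping 16.37025.
Round 1 (the retailer proposes): the supplier can get 16.37025 next round, worth 0.55 × 16.37025 = 9.0036375 now, so the retailer offers 9.0036375, keeping 40.9963625.

9.00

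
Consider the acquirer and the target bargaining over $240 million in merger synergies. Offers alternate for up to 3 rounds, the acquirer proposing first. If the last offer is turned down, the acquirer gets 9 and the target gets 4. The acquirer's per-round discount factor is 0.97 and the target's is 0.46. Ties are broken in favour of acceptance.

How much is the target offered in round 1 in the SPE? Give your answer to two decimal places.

5.10

Solve by backward induction from round 3.
Round 3 (the acquirer proposes): the target gets 4 if talks fail, so the acquirer offers 4 and keeps 236.
Round 2 (the target proposes): the acquirer can get 236 next round, worth 0.97 × 236 = 228.92 now, so the target offers 228.92, keeping 11.08.
Round 1 (the acquirer proposes): the target can get 11.08 next round, worth 0.46 × 11.08 = 5.0968 now. The acquirer offers 5.0968 and keeps 240 − 5.0968 = 234.9032.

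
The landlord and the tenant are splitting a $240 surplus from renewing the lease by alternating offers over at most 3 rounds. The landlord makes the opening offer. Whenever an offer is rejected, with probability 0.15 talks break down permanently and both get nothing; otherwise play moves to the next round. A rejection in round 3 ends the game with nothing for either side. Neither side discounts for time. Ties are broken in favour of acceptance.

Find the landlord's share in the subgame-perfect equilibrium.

209.4

By backward induction:
Round 3 (the landlord proposes): the tenant will accept anything ≥ 0, so the landlord offers 0 and keeps 240.
Round 2 (the tenant proposes): rejecting gives the landlord an expected 0.85 × 240 = 204. The tenant offers 204 and keeps 240 − 204 = 36.
Round 1 (the landlord proposes): rejecting gives the tenant an expected 0.85 × 36 = 30.6. The landlord offers 30.6 and keeps 240 − 30.6 = 209.4.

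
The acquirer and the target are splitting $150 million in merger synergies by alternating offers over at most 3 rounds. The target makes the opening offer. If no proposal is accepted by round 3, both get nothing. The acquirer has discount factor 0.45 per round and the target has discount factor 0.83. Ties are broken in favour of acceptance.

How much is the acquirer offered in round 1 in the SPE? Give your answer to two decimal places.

11.48

Round 3 (the target proposes): the acquirer will accept anything ≥ 0, so the target offers 0 and keeps 150.
Round 2 (the acquirer proposes): the target can get 150 next round, worth 0.83 × 150 = 124.5 now. The acquirer offers 124.5 and keeps 150 − 124.5 = 25.5.
Round 1 (the target proposes): the acquirer can get 25.5 next round, worth 0.45 × 25.5 = 11.475 now; the target offers that and keeps 138.525.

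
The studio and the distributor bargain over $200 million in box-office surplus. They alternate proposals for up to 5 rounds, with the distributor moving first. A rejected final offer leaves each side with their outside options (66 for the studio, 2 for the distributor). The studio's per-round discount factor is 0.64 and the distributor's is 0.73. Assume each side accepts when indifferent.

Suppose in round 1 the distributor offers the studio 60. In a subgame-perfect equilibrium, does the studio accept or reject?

Round 5 (the distributor proposes): the studio gets 66 if talks fail, so the distributor offers 66 and keeps 134.
Round 4 (the studio proposes): the distributor can get 134 next round, worth 0.73 × 134 = 97.82 now, so the studio offers 97.82, keeping 102.18.
Round 3 (the distributor proposes): the studio can get 102.18 next round, worth 0.64 × 102.18 = 65.3952 now. The distributor offers 65.3952 and keeps 200 − 65.3952 = 134.6048.
Round 2 (the studio proposes): the distributor can get 134.6048 next round, worth 0.73 × 134.6048 = 98.261504 now; the studio offers that and keeps 101.738496.
So by rejecting in round 1, the studio gets 101.738496 next round, worth 0.64 × 101.738496 = 65.11263744 now.
Offer 60 < 65.11263744, so the studio rejects.

Reject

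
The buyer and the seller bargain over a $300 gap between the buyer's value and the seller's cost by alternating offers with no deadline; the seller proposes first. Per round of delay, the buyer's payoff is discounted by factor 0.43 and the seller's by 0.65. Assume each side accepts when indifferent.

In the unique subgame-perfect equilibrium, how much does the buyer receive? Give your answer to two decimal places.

62.66

When the seller proposes, the buyer accepts any offer worth at least 0.43 times what the buyer would get by proposing next round; and vice versa.
This gives x = 300 − 0.43y and y = 300 − 0.65x, where x and y are each side's share when it proposes.
Hence (1 − 0.43·0.65)x = 300(1 − 0.43), i.e. 0.7205·x = 171.
x ≈ 237.3352; the buyer's share is 300 − x ≈ 62.6648.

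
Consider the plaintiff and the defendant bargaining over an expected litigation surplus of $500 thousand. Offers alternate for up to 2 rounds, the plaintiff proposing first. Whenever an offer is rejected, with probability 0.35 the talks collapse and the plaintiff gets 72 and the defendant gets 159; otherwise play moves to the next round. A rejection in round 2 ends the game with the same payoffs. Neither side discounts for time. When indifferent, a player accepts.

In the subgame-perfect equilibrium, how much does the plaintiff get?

Round 2 (the defendant proposes): the plaintiff gets 72 if talks fail, so the defendant offers 72 and keeps 428.
Round 1 (the plaintiff proposes): rejecting gives the defendant an expected 0.65 × 428 + 0.35 × 159 = 333.85. The plaintiff offers 333.85 and keeps 500 − 333.85 = 166.15.

166.15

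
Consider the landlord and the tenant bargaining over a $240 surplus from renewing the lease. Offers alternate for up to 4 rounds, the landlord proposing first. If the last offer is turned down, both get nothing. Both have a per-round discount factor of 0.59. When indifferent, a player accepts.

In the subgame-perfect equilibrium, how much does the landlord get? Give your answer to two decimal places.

132.65

Work backward from the last round.
Round 4 (the tenant proposes): rejection yields 0 for the landlord; the tenant offers 0 and keeps 240.
Round 3 (the landlord proposes): the tenant can get 240 next round, worth 0.59 × 240 = 141.6 now, so the landlord offers 141.6, keeping 98.4.
Round 2 (the tenant proposes): the landlord can get 98.4 next round, worth 0.59 × 98.4 = 58.056 now, so the tenant offers 58.056, keeping 181.944.
Round 1 (the landlord proposes): the tenant can get 181.944 next round, worth 0.59 × 181.944 = 107.34696 now. The landlord offers 107.34696 and keeps 240 − 107.34696 = 132.65304.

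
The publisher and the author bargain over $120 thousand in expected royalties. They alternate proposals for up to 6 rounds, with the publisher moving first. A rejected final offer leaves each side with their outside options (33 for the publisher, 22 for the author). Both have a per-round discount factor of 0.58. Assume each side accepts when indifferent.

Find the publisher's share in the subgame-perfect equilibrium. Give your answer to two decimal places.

75.22

Round 6 (the author proposes): the publisher gets 33 if talks fail, so the author offers 33 and keeps 87.
Round 5 (the publisher proposes): the author can get 87 next round, worth 0.58 × 87 = 50.46 now; the publisher offers that and keeps 69.54.
Round 4 (the author proposes): the publisher can get 69.54 next round, worth 0.58 × 69.54 = 40.3332 now, so the author offers 40.3332, keeping 79.6668.
Round 3 (the publisher proposes): the author can get 79.6668 next round, worth 0.58 × 79.6668 = 46.206744 now, so the publisher offers 46.206744, keeping 73.793256.
Round 2 (the author proposes): the publisher can get 73.793256 next round, worth 0.58 × 73.793256 = 42.80008848 now; the author offers that and keeps 77.19991152.
Round 1 (the publisher proposes): the author can get 77.19991152 next round, worth 0.58 × 77.19991152 = 44.7759486816 now; the publisher offers that and keeps 75.2240513184.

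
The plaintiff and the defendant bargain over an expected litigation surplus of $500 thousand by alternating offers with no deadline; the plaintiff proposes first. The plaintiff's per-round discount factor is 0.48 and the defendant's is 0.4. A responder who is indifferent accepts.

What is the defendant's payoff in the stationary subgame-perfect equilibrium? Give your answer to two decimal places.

128.71

In a stationary SPE each proposer offers the other exactly their discounted continuation value.
If the plaintiff keeps x when proposing and the defendant keeps y when proposing, then x = 500 − 0.4y and y = 500 − 0.48x.
Solving: x = 500(1 − 0.4) / (1 − 0.48·0.4) = 300 / 0.808 ≈ 371.2871.
The defendant gets 500 − 371.2871 ≈ 128.7129.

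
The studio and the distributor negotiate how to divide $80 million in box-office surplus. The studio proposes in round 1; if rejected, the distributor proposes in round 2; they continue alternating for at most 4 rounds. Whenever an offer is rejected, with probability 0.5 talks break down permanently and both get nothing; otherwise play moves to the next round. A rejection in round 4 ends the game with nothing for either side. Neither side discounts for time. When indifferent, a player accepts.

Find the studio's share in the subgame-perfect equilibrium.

50

By backward induction:
Round 4 (the distributor proposes): rejection yields 0 for the studio; the distributor offers 0 and keeps 80.
Round 3 (the studio proposes): rejecting gives the distributor an expected 0.5 × 80 = 40; the studio offers that and keeps 40.
Round 2 (the distributor proposes): rejecting gives the studio an expected 0.5 × 40 = 20, so the distributor offers 20, keeping 60.
Round 1 (the studio proposes): rejecting gives the distributor an expected 0.5 × 60 = 30, so the studio offers 30, keeping 50.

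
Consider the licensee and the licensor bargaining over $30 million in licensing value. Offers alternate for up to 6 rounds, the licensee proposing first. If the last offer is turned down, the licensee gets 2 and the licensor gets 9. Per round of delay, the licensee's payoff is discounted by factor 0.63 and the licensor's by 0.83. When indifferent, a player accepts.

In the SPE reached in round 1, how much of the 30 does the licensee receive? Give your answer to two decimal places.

By backward induction:
Round 6 (the licensor proposes): the licensee gets 2 if talks fail, so the licensor offers 2 and keeps 28.
Round 5 (the licensee proposes): the licensor can get 28 next round, worth 0.83 × 28 = 23.24 now; the licensee offers that and keeps 6.76.
Round 4 (the licensor proposes): the licensee can get 6.76 next round, worth 0.63 × 6.76 = 4.2588 now. The licensor offers 4.2588 and keeps 30 − 4.2588 = 25.7412.
Round 3 (the licensee proposes): the licensor can get 25.7412 next round, worth 0.83 × 25.7412 = 21.365196 now. The licensee offers 21.365196 and keeps 30 − 21.365196 = 8.634804.
Round 2 (the licensor proposes): the licensee can get 8.634804 next round, worth 0.63 × 8.634804 = 5.43992652 now; the licensor offers that and keeps 24.56007348.
Round 1 (the licensee proposes): the licensor can get 24.56007348 next round, worth 0.83 × 24.56007348 = 20.3848609884 now. The licensee offers 20.3848609884 and keeps 30 − 20.3848609884 = 9.6151390116.

9.62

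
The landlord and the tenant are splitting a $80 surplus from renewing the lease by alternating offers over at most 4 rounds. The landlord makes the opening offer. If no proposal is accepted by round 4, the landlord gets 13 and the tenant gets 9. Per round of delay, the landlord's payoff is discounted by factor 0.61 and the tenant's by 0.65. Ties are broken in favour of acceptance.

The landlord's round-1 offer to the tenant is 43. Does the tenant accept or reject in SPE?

Round 4 (the tenant proposes): the landlord gets 13 if talks fail, so the tenant offers 13 and keeps 67.
Round 3 (the landlord proposes): the tenant can get 67 next round, worth 0.65 × 67 = 43.55 now. The landlord offers 43.55 and keeps 80 − 43.55 = 36.45.
Round 2 (the tenant proposes): the landlord can get 36.45 next round, worth 0.61 × 36.45 = 22.2345 now. The tenant offers 22.2345 and keeps 80 − 22.2345 = 57.7655.
So by rejecting in round 1, the tenant gets 57.7655 next round, worth 0.65 × 57.7655 = 37.547575 now.
Offer 43 ≥ 37.547575, so the tenant accepts.

Accept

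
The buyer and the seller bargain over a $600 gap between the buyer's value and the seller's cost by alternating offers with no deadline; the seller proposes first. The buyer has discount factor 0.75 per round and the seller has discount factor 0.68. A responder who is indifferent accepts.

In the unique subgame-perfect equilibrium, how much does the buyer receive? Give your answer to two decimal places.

293.88

In a stationary SPE each proposer offers the other exactly their discounted continuation value.
If the seller keeps x when proposing and the buyer keeps y when proposing, then x = 600 − 0.75y and y = 600 − 0.68x.
Solving: x = 600(1 − 0.75) / (1 − 0.68·0.75) = 150 / 0.49 ≈ 306.1224.
The buyer gets 600 − 306.1224 ≈ 293.8776.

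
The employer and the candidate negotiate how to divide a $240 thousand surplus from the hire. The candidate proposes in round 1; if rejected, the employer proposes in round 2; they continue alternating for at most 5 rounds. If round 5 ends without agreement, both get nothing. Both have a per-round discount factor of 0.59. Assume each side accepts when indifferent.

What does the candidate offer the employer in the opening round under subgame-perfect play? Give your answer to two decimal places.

Work backward from the last round.
Round 5 (the candidate proposes): rejection yields 0 for the employer; the candidate offers 0 and keeps 240.
Round 4 (the employer proposes): the candidate can get 240 next round, worth 0.59 × 240 = 141.6 now. The employer offers 141.6 and keeps 240 − 141.6 = 98.4.
Round 3 (the candidate proposes): the employer can get 98.4 next round, worth 0.59 × 98.4 = 58.056 now; the candidate offers that and keeps 181.944.
Round 2 (the employer proposes): the candidate can get 181.944 next round, worth 0.59 × 181.944 = 107.34696 now; the employer offers that and keeps 132.65304.
Round 1 (the candidate proposes): the employer can get 132.65304 next round, worth 0.59 × 132.65304 = 78.2652936 now, so the candidate offers 78.2652936, keeping 161.7347064.

78.27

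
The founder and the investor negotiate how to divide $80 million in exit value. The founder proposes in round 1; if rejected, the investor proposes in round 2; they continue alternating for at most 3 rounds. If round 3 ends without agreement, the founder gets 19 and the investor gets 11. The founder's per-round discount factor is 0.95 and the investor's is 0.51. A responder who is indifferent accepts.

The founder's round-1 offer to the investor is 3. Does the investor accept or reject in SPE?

Work out the investor's continuation value if the offer is rejected.
Round 3 (the founder proposes): the investor gets 11 if talks fail, so the founder offers 11 and keeps 69.
Round 2 (the investor proposes): the founder can get 69 next round, worth 0.95 × 69 = 65.55 now, so the investor offers 65.55, keeping 14.45.
So by rejecting in round 1, the investor gets 14.45 next round, worth 0.51 × 14.45 = 7.3695 now.
Offer 3 < 7.3695, so the investor rejects.

Reject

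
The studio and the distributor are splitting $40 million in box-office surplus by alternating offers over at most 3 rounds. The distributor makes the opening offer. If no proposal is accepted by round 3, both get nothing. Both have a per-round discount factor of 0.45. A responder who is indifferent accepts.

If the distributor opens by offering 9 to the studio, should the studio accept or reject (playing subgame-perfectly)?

Round 3 (the distributor proposes): rejection yields 0 for the studio; the distributor offers 0 and keeps 40.
Round 2 (the studio proposes): the distributor can get 40 next round, worth 0.45 × 40 = 18 now. The studio offers 18 and keeps 40 − 18 = 22.
So by rejecting in round 1, the studio gets 22 next round, worth 0.45 × 22 = 9.9 now.
Offer 9 < 9.9, so the studio rejects.

Reject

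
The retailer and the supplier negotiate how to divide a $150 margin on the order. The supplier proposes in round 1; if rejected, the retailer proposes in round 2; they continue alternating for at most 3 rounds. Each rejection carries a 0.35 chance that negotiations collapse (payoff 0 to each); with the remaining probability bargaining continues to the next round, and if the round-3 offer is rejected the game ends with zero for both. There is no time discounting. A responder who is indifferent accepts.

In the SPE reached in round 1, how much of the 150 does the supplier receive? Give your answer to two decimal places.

Round 3 (the supplier proposes): the retailer will accept anything ≥ 0, so the supplier offers 0 and keeps 150.
Round 2 (the retailer proposes): rejecting gives the supplier an expected 0.65 × 150 = 97.5; the retailer offers that and keeps 52.5.
Round 1 (the supplier proposes): rejecting gives the retailer an expected 0.65 × 52.5 = 34.125, so the supplier offers 34.125, keeping 115.875.

115.88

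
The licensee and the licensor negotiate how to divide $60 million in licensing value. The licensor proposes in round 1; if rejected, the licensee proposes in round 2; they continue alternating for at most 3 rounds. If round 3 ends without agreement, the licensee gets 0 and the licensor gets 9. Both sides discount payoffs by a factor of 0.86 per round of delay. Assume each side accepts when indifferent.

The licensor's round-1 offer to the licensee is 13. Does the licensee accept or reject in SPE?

Round 3 (the licensor proposes): rejection yields 0 for the licensee; the licensor offers 0 and keeps 60.
Round 2 (the licensee proposes): the licensor can get 60 next round, worth 0.86 × 60 = 51.6 now; the licensee offers that and keeps 8.4.
So by rejecting in round 1, the licensee gets 8.4 next round, worth 0.86 × 8.4 = 7.224 now.
Offer 13 ≥ 7.224, so the licensee accepts.

Accept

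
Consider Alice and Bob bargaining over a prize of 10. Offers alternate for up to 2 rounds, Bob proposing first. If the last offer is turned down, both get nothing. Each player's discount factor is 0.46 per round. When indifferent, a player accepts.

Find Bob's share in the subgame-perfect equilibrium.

5.4

Solve by backward induction from round 2.
Round 2 (Alice proposes): rejection yields 0 for Bob; Alice offers 0 and keeps 10.
Round 1 (Bob proposes): Alice can get 10 next round, worth 0.46 × 10 = 4.6 now, so Bob offers 4.6, keeping 5.4.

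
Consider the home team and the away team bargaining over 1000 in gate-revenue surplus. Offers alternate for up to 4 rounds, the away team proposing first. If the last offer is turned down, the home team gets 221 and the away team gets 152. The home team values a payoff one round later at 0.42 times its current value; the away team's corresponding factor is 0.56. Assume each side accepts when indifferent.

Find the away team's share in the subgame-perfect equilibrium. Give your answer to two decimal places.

731.43

Round 4 (the home team proposes): the away team gets 152 if talks fail, so the home team offers 152 and keeps 848.
Round 3 (the away team proposes): the home team can get 848 next round, worth 0.42 × 848 = 356.16 now; the away team offers that and keeps 643.84.
Round 2 (the home team proposes): the away team can get 643.84 next round, worth 0.56 × 643.84 = 360.5504 now; the home team offers that and keeps 639.4496.
Round 1 (the away team proposes): the home team can get 639.4496 next round, worth 0.42 × 639.4496 = 268.568832 now, so the away team offers 268.568832, keeping 731.431168.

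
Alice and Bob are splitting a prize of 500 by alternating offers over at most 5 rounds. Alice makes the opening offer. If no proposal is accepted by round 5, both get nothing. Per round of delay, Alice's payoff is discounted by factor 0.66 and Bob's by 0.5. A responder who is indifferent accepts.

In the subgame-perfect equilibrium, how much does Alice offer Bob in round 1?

113.05

By backward induction:
Round 5 (Alice proposes): rejection yields 0 for Bob; Alice offers 0 and keeps 500.
Round 4 (Bob proposes): Alice can get 500 next round, worth 0.66 × 500 = 330 now, so Bob offers 330, keeping 170.
Round 3 (Alice proposes): Bob can get 170 next round, worth 0.5 × 170 = 85 now; Alice offers that and keeps 415.
Round 2 (Bob proposes): Alice can get 415 next round, worth 0.66 × 415 = 273.9 now. Bob offers 273.9 and keeps 500 − 273.9 = 226.1.
Round 1 (Alice proposes): Bob can get 226.1 next round, worth 0.5 × 226.1 = 113.05 now. Alice offers 113.05 and keeps 500 − 113.05 = 386.95.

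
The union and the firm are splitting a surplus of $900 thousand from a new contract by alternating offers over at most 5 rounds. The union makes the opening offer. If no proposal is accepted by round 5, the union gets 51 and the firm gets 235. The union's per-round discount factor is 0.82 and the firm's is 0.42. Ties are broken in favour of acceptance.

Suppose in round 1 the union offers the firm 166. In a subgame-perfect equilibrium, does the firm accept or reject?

Accept

Work out the firm's continuation value if the offer is rejected.
Round 5 (the union proposes): the firm gets 235 if talks fail, so the union offers 235 and keeps 665.
Round 4 (the firm proposes): the union can get 665 next round, worth 0.82 × 665 = 545.3 now; the firm offers that and keeps 354.7.
Round 3 (the union proposes): the firm can get 354.7 next round, worth 0.42 × 354.7 = 148.974 now; the union offers that and keeps 751.026.
Round 2 (the firm proposes): the union can get 751.026 next round, worth 0.82 × 751.026 = 615.84132 now, so the firm offers 615.84132, keeping 284.15868.
So by rejecting in round 1, the firm gets 284.15868 next round, worth 0.42 × 284.15868 = 119.3466456 now.
Offer 166 ≥ 119.3466456, so the firm accepts.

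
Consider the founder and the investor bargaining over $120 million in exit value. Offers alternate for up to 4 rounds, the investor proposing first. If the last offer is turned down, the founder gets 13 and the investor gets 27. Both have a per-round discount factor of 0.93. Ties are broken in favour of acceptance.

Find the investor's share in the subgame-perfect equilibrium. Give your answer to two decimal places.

37.38

Solve by backward induction from round 4.
Round 4 (the founder proposes): the investor gets 27 if talks fail, so the founder offers 27 and keeps 93.
Round 3 (the investor proposes): the founder can get 93 next round, worth 0.93 × 93 = 86.49 now; the investor offers that and keeps 33.51.
Round 2 (the founder proposes): the investor can get 33.51 next round, worth 0.93 × 33.51 = 31.1643 now. The founder offers 31.1643 and keeps 120 − 31.1643 = 88.8357.
Round 1 (the investor proposes): the founder can get 88.8357 next round, worth 0.93 × 88.8357 = 82.617201 now. The investor offers 82.617201 and keeps 120 − 82.617201 = 37.382799.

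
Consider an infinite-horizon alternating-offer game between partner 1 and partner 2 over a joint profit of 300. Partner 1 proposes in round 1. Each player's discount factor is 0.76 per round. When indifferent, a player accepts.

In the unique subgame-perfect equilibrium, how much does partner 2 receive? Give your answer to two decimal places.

When partner 1 proposes, partner 2 accepts any offer worth at least 0.76 times what partner 2 would get by proposing next round; and vice versa.
This gives x = 300 − 0.76y and y = 300 − 0.76x, where x and y are each side's share when it proposes.
Hence (1 − 0.76·0.76)x = 300(1 − 0.76), i.e. 0.4224·x = 72.
x ≈ 170.4545; partner 2's share is 300 − x ≈ 129.5455.

129.55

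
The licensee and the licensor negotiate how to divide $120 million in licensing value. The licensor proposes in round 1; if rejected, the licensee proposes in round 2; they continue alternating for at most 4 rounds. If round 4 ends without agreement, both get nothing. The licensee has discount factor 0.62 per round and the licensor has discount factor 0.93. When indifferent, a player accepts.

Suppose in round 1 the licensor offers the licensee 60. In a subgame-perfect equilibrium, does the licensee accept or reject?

Accept

Work out the licensee's continuation value if the offer is rejected.
Round 4 (the licensee proposes): the licensor will accept anything ≥ 0, so the licensee offers 0 and keeps 120.
Round 3 (the licensor proposes): the licensee can get 120 next round, worth 0.62 × 120 = 74.4 now. The licensor offers 74.4 and keeps 120 − 74.4 = 45.6.
Round 2 (the licensee proposes): the licensor can get 45.6 next round, worth 0.93 × 45.6 = 42.408 now, so the licensee offers 42.408, keeping 77.592.
So by rejecting in round 1, the licensee gets 77.592 next round, worth 0.62 × 77.592 = 48.10704 now.
Offer 60 ≥ 48.10704, so the licensee accepts.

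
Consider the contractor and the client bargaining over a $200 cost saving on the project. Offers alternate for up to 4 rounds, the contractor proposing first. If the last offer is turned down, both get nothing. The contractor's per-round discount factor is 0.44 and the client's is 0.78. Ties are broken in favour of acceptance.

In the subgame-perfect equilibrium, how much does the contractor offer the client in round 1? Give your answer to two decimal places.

140.90

Work backward from the last round.
Round 4 (the client proposes): the contractor will accept anything ≥ 0, so the client offers 0 and keeps 200.
Round 3 (the contractor proposes): the client can get 200 next round, worth 0.78 × 200 = 156 now. The contractor offers 156 and keeps 200 − 156 = 44.
Round 2 (the client proposes): the contractor can get 44 next round, worth 0.44 × 44 = 19.36 now. The client offers 19.36 and keeps 200 − 19.36 = 180.64.
Round 1 (the contractor proposes): the client can get 180.64 next round, worth 0.78 × 180.64 = 140.8992 now, so the contractor offers 140.8992, keeping 59.1008.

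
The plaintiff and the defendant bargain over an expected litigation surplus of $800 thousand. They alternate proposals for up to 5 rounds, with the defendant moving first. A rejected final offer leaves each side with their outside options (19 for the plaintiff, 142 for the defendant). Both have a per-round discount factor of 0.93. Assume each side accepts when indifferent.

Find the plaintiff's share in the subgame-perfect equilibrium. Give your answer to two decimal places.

111.34

Round 5 (the defendant proposes): the plaintiff gets 19 if talks fail, so the defendant offers 19 and keeps 781.
Round 4 (the plaintiff proposes): the defendant can get 781 next round, worth 0.93 × 781 = 726.33 now. The plaintiff offers 726.33 and keeps 800 − 726.33 = 73.67.
Round 3 (the defendant proposes): the plaintiff can get 73.67 next round, worth 0.93 × 73.67 = 68.5131 now, so the defendant offers 68.5131, keeping 731.4869.
Round 2 (the plaintiff proposes): the defendant can get 731.4869 next round, worth 0.93 × 731.4869 = 680.282817 now; the plaintiff offers that and keeps 119.717183.
Round 1 (the defendant proposes): the plaintiff can get 119.717183 next round, worth 0.93 × 119.717183 = 111.33698019 now, so the defendant offers 111.33698019, keeping 688.66301981.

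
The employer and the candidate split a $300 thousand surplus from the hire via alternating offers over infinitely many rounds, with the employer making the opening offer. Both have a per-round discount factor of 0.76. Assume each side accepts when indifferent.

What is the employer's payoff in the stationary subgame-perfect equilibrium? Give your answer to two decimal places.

170.45

When the employer proposes, the candidate accepts any offer worth at least 0.76 times what the candidate would get by proposing next round; and vice versa.
This gives x = 300 − 0.76y and y = 300 − 0.76x, where x and y are each side's share when it proposes.
Hence (1 − 0.76·0.76)x = 300(1 − 0.76), i.e. 0.4224·x = 72.
x ≈ 170.4545; the candidate's share is 300 − x ≈ 129.5455.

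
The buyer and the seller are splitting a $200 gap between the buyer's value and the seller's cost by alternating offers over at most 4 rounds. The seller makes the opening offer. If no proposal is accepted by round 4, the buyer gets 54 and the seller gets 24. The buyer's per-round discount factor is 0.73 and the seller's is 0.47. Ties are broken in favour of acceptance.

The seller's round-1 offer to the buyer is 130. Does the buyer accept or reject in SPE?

Accept

Work out the buyer's continuation value if the offer is rejected.
Round 4 (the buyer proposes): the seller gets 24 if talks fail, so the buyer offers 24 and keeps 176.
Round 3 (the seller proposes): the buyer can get 176 next round, worth 0.73 × 176 = 128.48 now; the seller offers that and keeps 71.52.
Round 2 (the buyer proposes): the seller can get 71.52 next round, worth 0.47 × 71.52 = 33.6144 now. The buyer offers 33.6144 and keeps 200 − 33.6144 = 166.3856.
So by rejecting in round 1, the buyer gets 166.3856 next round, worth 0.73 × 166.3856 = 121.461488 now.
Offer 130 ≥ 121.461488, so the buyer accepts.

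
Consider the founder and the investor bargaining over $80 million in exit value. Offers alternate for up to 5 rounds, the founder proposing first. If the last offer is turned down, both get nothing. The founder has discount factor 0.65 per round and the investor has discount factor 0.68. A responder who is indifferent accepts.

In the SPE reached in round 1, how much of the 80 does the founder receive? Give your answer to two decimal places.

52.54

Work backward from the last round.
Round 5 (the founder proposes): rejection yields 0 for the investor; the founder offers 0 and keeps 80.
Round 4 (the investor proposes): the founder can get 80 next round, worth 0.65 × 80 = 52 now, so the investor offers 52, keeping 28.
Round 3 (the founder proposes): the investor can get 28 next round, worth 0.68 × 28 = 19.04 now, so the founder offers 19.04, keeping 60.96.
Round 2 (the investor proposes): the founder can get 60.96 next round, worth 0.65 × 60.96 = 39.624 now; the investor offers that and keeps 40.376.
Round 1 (the founder proposes): the investor can get 40.376 next round, worth 0.68 × 40.376 = 27.45568 now; the founder offers that and keeps 52.54432.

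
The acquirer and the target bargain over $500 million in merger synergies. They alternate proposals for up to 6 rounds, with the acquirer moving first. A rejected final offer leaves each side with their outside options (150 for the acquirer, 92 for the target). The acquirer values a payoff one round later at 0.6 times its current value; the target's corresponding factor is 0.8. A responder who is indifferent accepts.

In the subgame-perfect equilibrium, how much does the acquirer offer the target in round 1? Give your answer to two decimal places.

Solve by backward induction from round 6.
Round 6 (the target proposes): the acquirer gets 150 if talks fail, so the target offers 150 and keeps 350.
Round 5 (the acquirer proposes): the target can get 350 next round, worth 0.8 × 350 = 280 now, so the acquirer offers 280, keeping 220.
Round 4 (the target proposes): the acquirer can get 220 next round, worth 0.6 × 220 = 132 now; the target offers that and keeps 368.
Round 3 (the acquirer proposes): the target can get 368 next round, worth 0.8 × 368 = 294.4 now. The acquirer offers 294.4 and keeps 500 − 294.4 = 205.6.
Round 2 (the target proposes): the acquirer can get 205.6 next round, worth 0.6 × 205.6 = 123.36 now; the target offers that and keeps 376.64.
Round 1 (the acquirer proposes): the target can get 376.64 next round, worth 0.8 × 376.64 = 301.312 now. The acquirer offers 301.312 and keeps 500 − 301.312 = 198.688.

301.31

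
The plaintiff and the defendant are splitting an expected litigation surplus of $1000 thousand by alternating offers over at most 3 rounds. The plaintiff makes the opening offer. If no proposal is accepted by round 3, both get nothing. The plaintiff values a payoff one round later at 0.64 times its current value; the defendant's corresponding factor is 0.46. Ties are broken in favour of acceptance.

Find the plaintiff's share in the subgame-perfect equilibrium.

Solve by backward induction from round 3.
Round 3 (the plaintiff proposes): the defendant will accept anything ≥ 0, so the plaintiff offers 0 and keeps 1000.
Round 2 (the defendant proposes): the plaintiff can get 1000 next round, worth 0.64 × 1000 = 640 now. The defendant offers 640 and keeps 1000 − 640 = 360.
Round 1 (the plaintiff proposes): the defendant can get 360 next round, worth 0.46 × 360 = 165.6 now, so the plaintiff offers 165.6, keeping 834.4.

834.4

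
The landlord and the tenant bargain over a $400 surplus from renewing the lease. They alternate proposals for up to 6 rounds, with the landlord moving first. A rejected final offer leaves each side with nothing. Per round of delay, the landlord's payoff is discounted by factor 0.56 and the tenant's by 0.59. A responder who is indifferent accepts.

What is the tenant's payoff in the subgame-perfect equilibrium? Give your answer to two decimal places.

163.91

Round 6 (the tenant proposes): rejection yields 0 for the landlord; the tenant offers 0 and keeps 400.
Round 5 (the landlord proposes): the tenant can get 400 next round, worth 0.59 × 400 = 236 now. The landlord offers 236 and keeps 400 − 236 = 164.
Round 4 (the tenant proposes): the landlord can get 164 next round, worth 0.56 × 164 = 91.84 now, so the tenant offers 91.84, keeping 308.16.
Round 3 (the landlord proposes): the tenant can get 308.16 next round, worth 0.59 × 308.16 = 181.8144 now; the landlord offers that and keeps 218.1856.
Round 2 (the tenant proposes): the landlord can get 218.1856 next round, worth 0.56 × 218.1856 = 122.183936 now, so the tenant offers 122.183936, keeping 277.816064.
Round 1 (the landlord proposes): the tenant can get 277.816064 next round, worth 0.59 × 277.816064 = 163.91147776 now; the landlord offers that and keeps 236.08852224.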